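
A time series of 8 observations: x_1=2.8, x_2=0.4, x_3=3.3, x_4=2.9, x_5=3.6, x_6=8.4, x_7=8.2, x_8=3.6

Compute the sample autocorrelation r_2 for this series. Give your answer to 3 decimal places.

-0.067

Mean x̄ = (2.8 + 0.4 + 3.3 + 2.9 + 3.6 + 8.4 + 8.2 + 3.6)/8 = 4.1500
Deviations from mean: -1.3500, -3.7500, -0.8500, -1.2500, -0.5500, 4.2500, 4.0500, -0.5500
Numerator Σ_{t=1}^{6}(x_t−x̄)(x_{t+2}−x̄) = -3.5750
Denominator Σ(x_t−x̄)² = 53.2400
r_2 = -3.5750 / 53.2400 = -0.067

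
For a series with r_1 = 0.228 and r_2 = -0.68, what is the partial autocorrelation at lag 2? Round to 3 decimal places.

-0.772

φ_{22} = (r_2 − r_1²) / (1 − r_1²)
r_1² = (0.228)² = 0.051984
Numerator = -0.68 − 0.0520 = -0.7320; denominator = 1 − 0.0520 = 0.9480
φ_{22} = -0.7320 / 0.9480 = -0.772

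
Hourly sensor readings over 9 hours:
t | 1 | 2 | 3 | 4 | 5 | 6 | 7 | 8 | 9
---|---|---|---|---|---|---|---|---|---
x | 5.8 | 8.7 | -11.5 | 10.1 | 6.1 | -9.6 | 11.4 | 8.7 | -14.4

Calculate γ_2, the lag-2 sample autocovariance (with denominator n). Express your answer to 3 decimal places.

Mean x̄ = (5.8 + 8.7 − 11.5 + 10.1 + 6.1 − 9.6 + 11.4 + 8.7 − 14.4)/9 = 1.7000
Σ_{t=1}^{7}(x_t−x̄)(x_{t+2}−x̄) = -340.9100
γ_2 = -340.9100 / 9 = -37.879

-37.879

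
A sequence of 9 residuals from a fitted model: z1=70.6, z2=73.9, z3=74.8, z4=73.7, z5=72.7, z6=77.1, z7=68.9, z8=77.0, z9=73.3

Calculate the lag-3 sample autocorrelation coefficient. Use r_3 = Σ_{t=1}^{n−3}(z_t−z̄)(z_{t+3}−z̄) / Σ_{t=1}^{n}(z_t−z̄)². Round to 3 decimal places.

Mean z̄ = (70.6 + 73.9 + 74.8 + 73.7 + 72.7 + 77.1 + 68.9 + 77.0 + 73.3)/9 = 73.5556
Σ(z_t−z̄)(z_{t+3}−z̄) = (-0.4269) + (-0.2947) + (4.4109) + (-0.6725) + (-2.9469) + (-0.9058) = -0.8359
Denominator Σ(z_t−z̄)² = 57.3222
r_3 = -0.8359 / 57.3222 = -0.015

-0.015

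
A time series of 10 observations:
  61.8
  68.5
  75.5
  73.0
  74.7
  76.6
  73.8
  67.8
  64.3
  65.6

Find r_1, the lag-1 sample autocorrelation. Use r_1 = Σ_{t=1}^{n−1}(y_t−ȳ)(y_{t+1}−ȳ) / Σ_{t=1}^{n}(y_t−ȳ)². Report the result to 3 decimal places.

Mean ȳ = (61.8 + 68.5 + 75.5 + 73.0 + 74.7 + 76.6 + 73.8 + 67.8 + 64.3 + 65.6)/10 = 70.1600
Numerator Σ_{t=1}^{9}(y_t−ȳ)(y_{t+1}−ȳ) = 117.7124
Denominator Σ(y_t−ȳ)² = 245.2640
r_1 = 117.7124 / 245.2640 = 0.480

0.480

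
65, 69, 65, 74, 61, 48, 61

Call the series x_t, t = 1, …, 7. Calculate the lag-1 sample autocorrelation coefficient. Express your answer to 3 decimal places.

Mean x̄ = (65 + 69 + 65 + 74 + 61 + 48 + 61)/7 = 63.2857
Σ(x_t−x̄)(x_{t+1}−x̄) = (9.7959) + (9.7959) + (18.3673) + (-24.4898) + (34.9388) + (34.9388) = 83.3469
Denominator Σ(x_t−x̄)² = 397.4286
r_1 = 83.3469 / 397.4286 = 0.210

0.210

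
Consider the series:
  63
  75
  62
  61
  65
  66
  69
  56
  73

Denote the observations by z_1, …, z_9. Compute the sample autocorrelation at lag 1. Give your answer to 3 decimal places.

-0.492

Mean z̄ = (63 + 75 + 62 + 61 + 65 + 66 + 69 + 56 + 73)/9 = 65.5556
Numerator Σ_{t=1}^{8}(z_t−z̄)(z_{t+1}−z̄) = -141.7531
Denominator Σ(z_t−z̄)² = 288.2222
r_1 = -141.7531 / 288.2222 = -0.492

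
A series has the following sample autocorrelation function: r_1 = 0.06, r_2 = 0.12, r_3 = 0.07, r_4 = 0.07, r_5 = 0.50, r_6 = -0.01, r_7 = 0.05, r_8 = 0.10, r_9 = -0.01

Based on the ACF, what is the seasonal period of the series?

5

The largest autocorrelation is r_5 = 0.50; the remaining lags stay at or below 0.12.
The dominant spike at lag 5 indicates a seasonal period of 5.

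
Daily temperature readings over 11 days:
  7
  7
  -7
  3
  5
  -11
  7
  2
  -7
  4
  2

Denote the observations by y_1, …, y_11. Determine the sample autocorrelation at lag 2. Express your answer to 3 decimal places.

-0.320

Mean ȳ = (7 + 7 − 7 + 3 + 5 − 11 + 7 + 2 − 7 + 4 + 2)/11 = 1.0909
Numerator Σ_{t=1}^{9}(y_t−ȳ)(y_{t+2}−ȳ) = -131.6529
Denominator Σ(y_t−ȳ)² = 410.9091
r_2 = -131.6529 / 410.9091 = -0.320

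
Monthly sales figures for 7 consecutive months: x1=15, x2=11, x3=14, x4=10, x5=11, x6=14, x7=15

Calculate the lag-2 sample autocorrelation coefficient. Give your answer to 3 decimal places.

-0.060

Mean x̄ = (15 + 11 + 14 + 10 + 11 + 14 + 15)/7 = 12.8571
Deviations from mean: 2.1429, -1.8571, 1.1429, -2.8571, -1.8571, 1.1429, 2.1429
Σ(x_t−x̄)(x_{t+2}−x̄) = (2.4490) + (5.3061) + (-2.1224) + (-3.2653) + (-3.9796) = -1.6122
Denominator Σ(x_t−x̄)² = 26.8571
r_2 = -1.6122 / 26.8571 = -0.060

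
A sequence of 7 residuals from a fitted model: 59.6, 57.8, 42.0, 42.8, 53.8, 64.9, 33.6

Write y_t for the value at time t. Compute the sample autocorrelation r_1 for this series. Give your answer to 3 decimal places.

Mean ȳ = (59.6 + 57.8 + 42.0 + 42.8 + 53.8 + 64.9 + 33.6)/7 = 50.6429
Numerator Σ_{t=1}^{6}(y_t−ȳ)(y_{t+1}−ȳ) = -152.6976
Denominator Σ(y_t−ȳ)² = 771.3571
r_1 = -152.6976 / 771.3571 = -0.198

-0.198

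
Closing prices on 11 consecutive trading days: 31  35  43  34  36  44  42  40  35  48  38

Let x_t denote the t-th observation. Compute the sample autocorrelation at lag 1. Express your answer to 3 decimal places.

Mean x̄ = (31 + 35 + 43 + 34 + 36 + 44 + 42 + 40 + 35 + 48 + 38)/11 = 38.7273
Numerator Σ_{t=1}^{10}(x_t−x̄)(x_{t+1}−x̄) = -33.4380
Denominator Σ(x_t−x̄)² = 262.1818
r_1 = -33.4380 / 262.1818 = -0.128

-0.128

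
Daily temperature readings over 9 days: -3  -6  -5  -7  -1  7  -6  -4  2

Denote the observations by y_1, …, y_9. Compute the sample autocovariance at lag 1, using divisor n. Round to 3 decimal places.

Mean ȳ = (-3 − 6 − 5 − 7 − 1 + 7 − 6 − 4 + 2)/9 = -2.5556
Σ_{t=1}^{8}(y_t−ȳ)(y_{t+1}−ȳ) = -5.7531
γ_1 = -5.7531 / 9 = -0.639

-0.639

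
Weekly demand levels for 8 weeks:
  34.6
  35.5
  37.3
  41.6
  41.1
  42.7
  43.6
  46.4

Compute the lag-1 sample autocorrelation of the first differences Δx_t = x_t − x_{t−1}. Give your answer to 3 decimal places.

-0.434

First differences Δx: 0.9, 1.8, 4.3, -0.5, 1.6, 0.9, 2.8
Mean of differences = 1.6857
Numerator Σ(Δx_t−Δx̄)(Δx_{t+1}−Δx̄) = -6.1259
Denominator Σ(Δx_t−Δx̄)² = 14.1086
r_1(Δx) = -6.1259 / 14.1086 = -0.434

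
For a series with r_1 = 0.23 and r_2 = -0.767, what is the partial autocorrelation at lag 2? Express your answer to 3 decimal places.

-0.866

φ_{22} = (r_2 − r_1²) / (1 − r_1²)
r_1² = (0.23)² = 0.0529
Numerator = -0.767 − 0.0529 = -0.8199; denominator = 1 − 0.0529 = 0.9471
φ_{22} = -0.8199 / 0.9471 = -0.866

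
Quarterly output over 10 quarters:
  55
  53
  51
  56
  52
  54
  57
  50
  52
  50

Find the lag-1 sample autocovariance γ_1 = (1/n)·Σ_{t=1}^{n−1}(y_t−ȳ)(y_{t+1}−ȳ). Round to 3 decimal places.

-1.200

Mean ȳ = (55 + 53 + 51 + 56 + 52 + 54 + 57 + 50 + 52 + 50)/10 = 53.0000
Σ_{t=1}^{9}(y_t−ȳ)(y_{t+1}−ȳ) = -12.0000
γ_1 = -12.0000 / 10 = -1.200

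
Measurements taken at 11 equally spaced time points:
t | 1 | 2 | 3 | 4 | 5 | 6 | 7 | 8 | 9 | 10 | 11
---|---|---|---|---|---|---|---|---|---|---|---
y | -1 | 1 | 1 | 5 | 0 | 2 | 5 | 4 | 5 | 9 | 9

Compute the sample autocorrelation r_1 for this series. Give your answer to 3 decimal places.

Mean ȳ = (-1 + 1 + 1 + 5 + 0 + 2 + 5 + 4 + 5 + 9 + 9)/11 = 3.6364
Numerator Σ_{t=1}^{10}(y_t−ȳ)(y_{t+1}−ȳ) = 51.4132
Denominator Σ(y_t−ȳ)² = 114.5455
r_1 = 51.4132 / 114.5455 = 0.449

0.449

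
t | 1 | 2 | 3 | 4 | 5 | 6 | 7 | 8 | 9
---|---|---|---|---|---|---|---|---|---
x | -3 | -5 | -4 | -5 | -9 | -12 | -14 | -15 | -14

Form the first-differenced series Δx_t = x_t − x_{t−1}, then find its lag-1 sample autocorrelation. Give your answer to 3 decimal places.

0.199

First differences Δx: -2, 1, -1, -4, -3, -2, -1, 1
Mean of differences = -1.3750
Numerator Σ(Δx_t−Δx̄)(Δx_{t+1}−Δx̄) = 4.3594
Denominator Σ(Δx_t−Δx̄)² = 21.8750
r_1(Δx) = 4.3594 / 21.8750 = 0.199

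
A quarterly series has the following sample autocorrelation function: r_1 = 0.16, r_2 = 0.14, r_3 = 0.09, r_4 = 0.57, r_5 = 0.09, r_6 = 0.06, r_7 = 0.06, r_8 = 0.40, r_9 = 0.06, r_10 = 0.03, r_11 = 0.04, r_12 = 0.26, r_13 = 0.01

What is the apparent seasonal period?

4

The largest autocorrelation is r_4 = 0.57, with weaker echoes at lags 8 (0.40) and 12 (0.26); the remaining lags stay at or below 0.16.
The dominant spike at lag 4 indicates a seasonal period of 4.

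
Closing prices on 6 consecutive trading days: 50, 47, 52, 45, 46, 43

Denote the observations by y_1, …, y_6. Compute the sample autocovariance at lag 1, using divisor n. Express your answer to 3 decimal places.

-0.727

Mean ȳ = (50 + 47 + 52 + 45 + 46 + 43)/6 = 47.1667
Deviations: 2.8333, -0.1667, 4.8333, -2.1667, -1.1667, -4.1667
Σ_{t=1}^{5}(y_t−ȳ)(y_{t+1}−ȳ) = -4.3611
γ_1 = -4.3611 / 6 = -0.727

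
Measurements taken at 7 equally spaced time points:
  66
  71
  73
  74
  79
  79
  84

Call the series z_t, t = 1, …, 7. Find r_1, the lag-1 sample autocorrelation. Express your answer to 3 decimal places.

Mean z̄ = (66 + 71 + 73 + 74 + 79 + 79 + 84)/7 = 75.1429
Deviations from mean: -9.1429, -4.1429, -2.1429, -1.1429, 3.8571, 3.8571, 8.8571
Σ(z_t−z̄)(z_{t+1}−z̄) = (37.8776) + (8.8776) + (2.4490) + (-4.4082) + (14.8776) + (34.1633) = 93.8367
Denominator Σ(z_t−z̄)² = 214.8571
r_1 = 93.8367 / 214.8571 = 0.437

0.437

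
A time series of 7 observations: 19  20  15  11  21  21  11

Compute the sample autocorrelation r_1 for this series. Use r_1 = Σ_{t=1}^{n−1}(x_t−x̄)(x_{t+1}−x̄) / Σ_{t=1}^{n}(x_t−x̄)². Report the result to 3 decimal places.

Mean x̄ = (19 + 20 + 15 + 11 + 21 + 21 + 11)/7 = 16.8571
Deviations from mean: 2.1429, 3.1429, -1.8571, -5.8571, 4.1429, 4.1429, -5.8571
Σ(x_t−x̄)(x_{t+1}−x̄) = (6.7347) + (-5.8367) + (10.8776) + (-24.2653) + (17.1633) + (-24.2653) = -19.5918
Denominator Σ(x_t−x̄)² = 120.8571
r_1 = -19.5918 / 120.8571 = -0.162

-0.162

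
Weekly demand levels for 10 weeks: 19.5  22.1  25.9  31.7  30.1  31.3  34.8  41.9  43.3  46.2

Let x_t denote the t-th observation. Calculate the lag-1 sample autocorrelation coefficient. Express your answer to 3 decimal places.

0.664

Mean x̄ = (19.5 + 22.1 + 25.9 + 31.7 + 30.1 + 31.3 + 34.8 + 41.9 + 43.3 + 46.2)/10 = 32.6800
Numerator Σ_{t=1}^{9}(x_t−x̄)(x_{t+1}−x̄) = 482.0296
Denominator Σ(x_t−x̄)² = 726.2160
r_1 = 482.0296 / 726.2160 = 0.664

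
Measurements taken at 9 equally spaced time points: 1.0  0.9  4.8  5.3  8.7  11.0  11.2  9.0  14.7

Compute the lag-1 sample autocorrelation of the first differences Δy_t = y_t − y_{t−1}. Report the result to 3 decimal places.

First differences Δy: -0.1, 3.9, 0.5, 3.4, 2.3, 0.2, -2.2, 5.7
Mean of differences = 1.7125
Numerator Σ(Δy_t−Δȳ)(Δy_{t+1}−Δȳ) = -18.2439
Denominator Σ(Δy_t−Δȳ)² = 46.2288
r_1(Δy) = -18.2439 / 46.2288 = -0.395

-0.395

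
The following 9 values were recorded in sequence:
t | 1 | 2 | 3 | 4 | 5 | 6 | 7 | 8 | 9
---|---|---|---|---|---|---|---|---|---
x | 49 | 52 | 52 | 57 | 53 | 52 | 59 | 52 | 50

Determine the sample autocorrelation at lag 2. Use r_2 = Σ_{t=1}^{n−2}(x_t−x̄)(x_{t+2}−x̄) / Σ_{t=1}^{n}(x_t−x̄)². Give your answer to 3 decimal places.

Mean x̄ = (49 + 52 + 52 + 57 + 53 + 52 + 59 + 52 + 50)/9 = 52.8889
Numerator Σ_{t=1}^{7}(x_t−x̄)(x_{t+2}−x̄) = -20.1358
Denominator Σ(x_t−x̄)² = 80.8889
r_2 = -20.1358 / 80.8889 = -0.249

-0.249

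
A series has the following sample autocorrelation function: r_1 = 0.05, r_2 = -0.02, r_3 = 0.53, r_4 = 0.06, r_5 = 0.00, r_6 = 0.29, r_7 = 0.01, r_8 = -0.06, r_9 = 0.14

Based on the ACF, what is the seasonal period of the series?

The largest autocorrelation is r_3 = 0.53, with a weaker echo at lag 6 (0.29); the remaining lags stay at or below 0.14.
The dominant spike at lag 3 indicates a seasonal period of 3.

3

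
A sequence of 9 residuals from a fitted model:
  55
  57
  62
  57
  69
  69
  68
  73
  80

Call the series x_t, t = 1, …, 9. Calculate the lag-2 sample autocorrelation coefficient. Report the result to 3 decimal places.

0.245

Mean x̄ = (55 + 57 + 62 + 57 + 69 + 69 + 68 + 73 + 80)/9 = 65.5556
Σ(x_t−x̄)(x_{t+2}−x̄) = (37.5309) + (73.1975) + (-12.2469) + (-29.4691) + (8.4198) + (25.6420) + (35.3086) = 138.3827
Denominator Σ(x_t−x̄)² = 564.2222
r_2 = 138.3827 / 564.2222 = 0.245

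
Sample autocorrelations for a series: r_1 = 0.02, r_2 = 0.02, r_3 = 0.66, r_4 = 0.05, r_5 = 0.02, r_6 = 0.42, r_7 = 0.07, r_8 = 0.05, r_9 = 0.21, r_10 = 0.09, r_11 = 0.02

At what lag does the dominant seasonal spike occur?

The largest autocorrelation is r_3 = 0.66, with weaker echoes at lags 6 (0.42) and 9 (0.21); the remaining lags stay at or below 0.09.
The dominant spike at lag 3 indicates a seasonal period of 3.

3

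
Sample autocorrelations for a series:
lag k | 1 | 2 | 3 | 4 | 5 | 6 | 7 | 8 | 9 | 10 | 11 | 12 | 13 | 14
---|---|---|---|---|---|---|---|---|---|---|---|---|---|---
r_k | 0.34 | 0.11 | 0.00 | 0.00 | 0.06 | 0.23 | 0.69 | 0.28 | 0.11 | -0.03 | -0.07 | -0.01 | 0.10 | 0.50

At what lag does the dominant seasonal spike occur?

7

The largest autocorrelation is r_7 = 0.69, with a weaker echo at lag 14 (0.50); the remaining lags stay at or below 0.34. The elevated value at lag 1 (0.34), dropping to 0.11 at lag 2, reflects decaying short-term dependence rather than seasonality.
The dominant spike at lag 7 indicates a seasonal period of 7.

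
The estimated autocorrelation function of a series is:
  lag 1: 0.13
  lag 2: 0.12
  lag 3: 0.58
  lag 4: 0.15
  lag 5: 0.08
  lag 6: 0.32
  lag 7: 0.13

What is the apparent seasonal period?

The largest autocorrelation is r_3 = 0.58, with a weaker echo at lag 6 (0.32); the remaining lags stay at or below 0.15.
The dominant spike at lag 3 indicates a seasonal period of 3.

3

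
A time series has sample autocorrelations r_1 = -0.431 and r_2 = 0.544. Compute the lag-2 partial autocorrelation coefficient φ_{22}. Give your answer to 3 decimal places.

0.440

φ_{22} = (r_2 − r_1²) / (1 − r_1²)
r_1² = (-0.431)² = 0.185761
Numerator = 0.544 − 0.1858 = 0.3582; denominator = 1 − 0.1858 = 0.8142
φ_{22} = 0.3582 / 0.8142 = 0.440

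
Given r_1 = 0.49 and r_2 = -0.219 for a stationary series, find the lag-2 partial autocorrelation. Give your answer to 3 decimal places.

-0.604

φ_{22} = (r_2 − r_1²) / (1 − r_1²)
r_1² = (0.49)² = 0.2401
Numerator = -0.219 − 0.2401 = -0.4591; denominator = 1 − 0.2401 = 0.7599
φ_{22} = -0.4591 / 0.7599 = -0.604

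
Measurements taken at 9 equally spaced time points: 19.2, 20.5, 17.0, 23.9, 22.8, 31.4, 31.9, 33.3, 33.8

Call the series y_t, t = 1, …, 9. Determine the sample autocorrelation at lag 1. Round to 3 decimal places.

0.648

Mean ȳ = (19.2 + 20.5 + 17.0 + 23.9 + 22.8 + 31.4 + 31.9 + 33.3 + 33.8)/9 = 25.9778
Numerator Σ_{t=1}^{8}(y_t−ȳ)(y_{t+1}−ȳ) = 227.0828
Denominator Σ(y_t−ȳ)² = 350.2356
r_1 = 227.0828 / 350.2356 = 0.648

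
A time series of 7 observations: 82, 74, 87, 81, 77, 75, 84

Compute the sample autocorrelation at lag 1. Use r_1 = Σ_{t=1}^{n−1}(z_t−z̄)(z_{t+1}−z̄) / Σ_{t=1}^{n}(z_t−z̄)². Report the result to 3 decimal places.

Mean z̄ = (82 + 74 + 87 + 81 + 77 + 75 + 84)/7 = 80.0000
Deviations from mean: 2.0000, -6.0000, 7.0000, 1.0000, -3.0000, -5.0000, 4.0000
Numerator Σ_{t=1}^{6}(z_t−z̄)(z_{t+1}−z̄) = -55.0000
Denominator Σ(z_t−z̄)² = 140.0000
r_1 = -55.0000 / 140.0000 = -0.393

-0.393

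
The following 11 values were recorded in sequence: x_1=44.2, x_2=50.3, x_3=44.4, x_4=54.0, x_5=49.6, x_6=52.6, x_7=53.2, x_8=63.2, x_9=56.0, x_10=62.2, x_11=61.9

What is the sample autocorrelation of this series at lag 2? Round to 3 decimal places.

0.488

Mean x̄ = (44.2 + 50.3 + 44.4 + 54.0 + 49.6 + 52.6 + 53.2 + 63.2 + 56.0 + 62.2 + 61.9)/11 = 53.7818
Numerator Σ_{t=1}^{9}(x_t−x̄)(x_{t+2}−x̄) = 215.4139
Denominator Σ(x_t−x̄)² = 441.6164
r_2 = 215.4139 / 441.6164 = 0.488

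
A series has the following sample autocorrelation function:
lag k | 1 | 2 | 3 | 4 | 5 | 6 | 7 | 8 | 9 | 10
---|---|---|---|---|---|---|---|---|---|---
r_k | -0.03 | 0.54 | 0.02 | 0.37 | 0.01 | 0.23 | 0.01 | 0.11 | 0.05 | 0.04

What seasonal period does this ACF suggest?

The largest autocorrelation is r_2 = 0.54, with weaker echoes at lags 4 (0.37) and 6 (0.23); the remaining lags stay at or below 0.11.
The dominant spike at lag 2 indicates a seasonal period of 2.

2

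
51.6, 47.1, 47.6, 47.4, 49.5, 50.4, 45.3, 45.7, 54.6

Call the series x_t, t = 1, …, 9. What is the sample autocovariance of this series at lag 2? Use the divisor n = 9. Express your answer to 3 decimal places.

Mean x̄ = (51.6 + 47.1 + 47.6 + 47.4 + 49.5 + 50.4 + 45.3 + 45.7 + 54.6)/9 = 48.8000
Σ_{t=1}^{7}(x_t−x̄)(x_{t+2}−x̄) = -31.7700
γ_2 = -31.7700 / 9 = -3.530

-3.530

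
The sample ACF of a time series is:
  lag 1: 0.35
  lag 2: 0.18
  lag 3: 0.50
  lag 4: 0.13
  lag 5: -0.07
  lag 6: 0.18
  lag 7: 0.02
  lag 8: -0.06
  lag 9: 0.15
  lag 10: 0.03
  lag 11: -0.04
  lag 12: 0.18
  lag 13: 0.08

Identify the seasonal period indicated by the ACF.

3

The largest autocorrelation is r_3 = 0.50; the remaining lags stay at or below 0.35. The elevated value at lag 1 (0.35), dropping to 0.18 at lag 2, reflects decaying short-term dependence rather than seasonality.
The dominant spike at lag 3 indicates a seasonal period of 3.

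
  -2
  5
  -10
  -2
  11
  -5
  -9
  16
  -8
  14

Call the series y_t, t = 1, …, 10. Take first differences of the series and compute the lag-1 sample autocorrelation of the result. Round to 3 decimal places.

-0.605

First differences Δy: 7, -15, 8, 13, -16, -4, 25, -24, 22
Mean of differences = 1.7778
Numerator Σ(Δy_t−Δȳ)(Δy_{t+1}−Δȳ) = -1473.0494
Denominator Σ(Δy_t−Δȳ)² = 2435.5556
r_1(Δy) = -1473.0494 / 2435.5556 = -0.605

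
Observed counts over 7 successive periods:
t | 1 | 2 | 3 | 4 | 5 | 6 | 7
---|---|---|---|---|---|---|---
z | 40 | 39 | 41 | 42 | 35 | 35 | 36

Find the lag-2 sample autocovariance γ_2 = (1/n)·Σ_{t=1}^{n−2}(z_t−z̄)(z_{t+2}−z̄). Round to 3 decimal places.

Mean z̄ = (40 + 39 + 41 + 42 + 35 + 35 + 36)/7 = 38.2857
Deviations: 1.7143, 0.7143, 2.7143, 3.7143, -3.2857, -3.2857, -2.2857
Σ_{t=1}^{5}(z_t−z̄)(z_{t+2}−z̄) = -6.3061
γ_2 = -6.3061 / 7 = -0.901

-0.901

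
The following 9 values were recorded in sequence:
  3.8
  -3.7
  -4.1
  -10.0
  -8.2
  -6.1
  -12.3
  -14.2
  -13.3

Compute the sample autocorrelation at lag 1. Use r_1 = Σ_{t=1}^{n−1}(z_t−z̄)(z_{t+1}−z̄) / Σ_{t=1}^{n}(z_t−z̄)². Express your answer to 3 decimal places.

0.424

Mean z̄ = (3.8 − 3.7 − 4.1 − 10.0 − 8.2 − 6.1 − 12.3 − 14.2 − 13.3)/9 = -7.5667
Numerator Σ_{t=1}^{8}(z_t−z̄)(z_{t+1}−z̄) = 112.0189
Denominator Σ(z_t−z̄)² = 263.9200
r_1 = 112.0189 / 263.9200 = 0.424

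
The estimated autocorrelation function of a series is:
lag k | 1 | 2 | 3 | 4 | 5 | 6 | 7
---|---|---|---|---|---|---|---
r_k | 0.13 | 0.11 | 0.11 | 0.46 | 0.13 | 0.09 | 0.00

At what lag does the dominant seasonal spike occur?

The largest autocorrelation is r_4 = 0.46; the remaining lags stay at or below 0.13.
The dominant spike at lag 4 indicates a seasonal period of 4.

4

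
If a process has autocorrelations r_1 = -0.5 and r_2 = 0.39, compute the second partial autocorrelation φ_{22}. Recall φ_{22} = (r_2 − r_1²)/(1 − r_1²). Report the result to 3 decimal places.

0.187

φ_{22} = (r_2 − r_1²) / (1 − r_1²)
r_1² = (-0.5)² = 0.25
Numerator = 0.39 − 0.2500 = 0.1400; denominator = 1 − 0.2500 = 0.7500
φ_{22} = 0.1400 / 0.7500 = 0.187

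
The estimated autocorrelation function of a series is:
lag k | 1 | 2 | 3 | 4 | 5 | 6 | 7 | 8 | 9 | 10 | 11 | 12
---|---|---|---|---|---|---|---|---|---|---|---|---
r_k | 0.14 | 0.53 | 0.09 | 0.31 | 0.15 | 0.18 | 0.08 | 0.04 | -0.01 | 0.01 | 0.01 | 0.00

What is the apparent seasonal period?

The largest autocorrelation is r_2 = 0.53, with weaker echoes at lags 4 (0.31) and 6 (0.18); the remaining lags stay at or below 0.15.
The dominant spike at lag 2 indicates a seasonal period of 2.

2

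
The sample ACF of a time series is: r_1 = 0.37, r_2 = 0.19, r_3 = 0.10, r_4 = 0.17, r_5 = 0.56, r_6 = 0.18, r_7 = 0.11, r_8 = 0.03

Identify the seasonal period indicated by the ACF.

The largest autocorrelation is r_5 = 0.56; the remaining lags stay at or below 0.37. The elevated value at lag 1 (0.37), dropping to 0.19 at lag 2, reflects decaying short-term dependence rather than seasonality.
The dominant spike at lag 5 indicates a seasonal period of 5.

5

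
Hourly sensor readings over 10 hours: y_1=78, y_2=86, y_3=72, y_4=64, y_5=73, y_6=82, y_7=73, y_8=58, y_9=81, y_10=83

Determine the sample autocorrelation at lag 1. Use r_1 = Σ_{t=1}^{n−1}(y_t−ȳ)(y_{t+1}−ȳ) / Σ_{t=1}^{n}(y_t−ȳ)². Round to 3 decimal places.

Mean ȳ = (78 + 86 + 72 + 64 + 73 + 82 + 73 + 58 + 81 + 83)/10 = 75.0000
Numerator Σ_{t=1}^{9}(y_t−ȳ)(y_{t+1}−ȳ) = 7.0000
Denominator Σ(y_t−ȳ)² = 706.0000
r_1 = 7.0000 / 706.0000 = 0.010

0.010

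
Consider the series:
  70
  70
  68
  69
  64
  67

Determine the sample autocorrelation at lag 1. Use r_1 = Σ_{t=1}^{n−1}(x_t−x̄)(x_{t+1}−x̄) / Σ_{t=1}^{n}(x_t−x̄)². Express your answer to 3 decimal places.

0.154

Mean x̄ = (70 + 70 + 68 + 69 + 64 + 67)/6 = 68.0000
Deviations from mean: 2.0000, 2.0000, 0.0000, 1.0000, -4.0000, -1.0000
Σ(x_t−x̄)(x_{t+1}−x̄) = (4.0000) + (0.0000) + (0.0000) + (-4.0000) + (4.0000) = 4.0000
Denominator Σ(x_t−x̄)² = 26.0000
r_1 = 4.0000 / 26.0000 = 0.154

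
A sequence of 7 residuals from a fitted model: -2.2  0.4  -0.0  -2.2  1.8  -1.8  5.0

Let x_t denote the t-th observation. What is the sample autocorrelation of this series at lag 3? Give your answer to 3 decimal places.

Mean x̄ = (-2.2 + 0.4 − 0.0 − 2.2 + 1.8 − 1.8 + 5.0)/7 = 0.1429
Numerator Σ_{t=1}^{4}(x_t−x̄)(x_{t+3}−x̄) = -5.1869
Denominator Σ(x_t−x̄)² = 41.1771
r_3 = -5.1869 / 41.1771 = -0.126

-0.126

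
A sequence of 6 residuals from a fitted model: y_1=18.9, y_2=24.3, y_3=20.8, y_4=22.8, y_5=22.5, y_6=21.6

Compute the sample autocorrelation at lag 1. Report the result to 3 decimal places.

-0.596

Mean ȳ = (18.9 + 24.3 + 20.8 + 22.8 + 22.5 + 21.6)/6 = 21.8167
Deviations from mean: -2.9167, 2.4833, -1.0167, 0.9833, 0.6833, -0.2167
Σ(y_t−ȳ)(y_{t+1}−ȳ) = (-7.2431) + (-2.5247) + (-0.9997) + (0.6719) + (-0.1481) = -10.2436
Denominator Σ(y_t−ȳ)² = 17.1883
r_1 = -10.2436 / 17.1883 = -0.596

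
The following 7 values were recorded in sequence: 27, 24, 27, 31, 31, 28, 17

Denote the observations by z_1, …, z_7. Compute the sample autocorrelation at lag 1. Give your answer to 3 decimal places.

Mean z̄ = (27 + 24 + 27 + 31 + 31 + 28 + 17)/7 = 26.4286
Deviations from mean: 0.5714, -2.4286, 0.5714, 4.5714, 4.5714, 1.5714, -9.4286
Σ(z_t−z̄)(z_{t+1}−z̄) = (-1.3878) + (-1.3878) + (2.6122) + (20.8980) + (7.1837) + (-14.8163) = 13.1020
Denominator Σ(z_t−z̄)² = 139.7143
r_1 = 13.1020 / 139.7143 = 0.094

0.094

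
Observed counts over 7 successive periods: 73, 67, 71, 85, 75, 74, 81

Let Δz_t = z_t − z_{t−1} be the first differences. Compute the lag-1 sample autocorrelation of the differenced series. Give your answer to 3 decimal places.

First differences Δz: -6, 4, 14, -10, -1, 7
Mean of differences = 1.3333
Numerator Σ(Δz_t−Δz̄)(Δz_{t+1}−Δz̄) = -116.1111
Denominator Σ(Δz_t−Δz̄)² = 387.3333
r_1(Δz) = -116.1111 / 387.3333 = -0.300

-0.300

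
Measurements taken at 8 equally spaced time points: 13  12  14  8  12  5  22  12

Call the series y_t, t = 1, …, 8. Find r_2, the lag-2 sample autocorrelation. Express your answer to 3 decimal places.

0.190

Mean ȳ = (13 + 12 + 14 + 8 + 12 + 5 + 22 + 12)/8 = 12.2500
Deviations from mean: 0.7500, -0.2500, 1.7500, -4.2500, -0.2500, -7.2500, 9.7500, -0.2500
Numerator Σ_{t=1}^{6}(y_t−ȳ)(y_{t+2}−ȳ) = 32.1250
Denominator Σ(y_t−ȳ)² = 169.5000
r_2 = 32.1250 / 169.5000 = 0.190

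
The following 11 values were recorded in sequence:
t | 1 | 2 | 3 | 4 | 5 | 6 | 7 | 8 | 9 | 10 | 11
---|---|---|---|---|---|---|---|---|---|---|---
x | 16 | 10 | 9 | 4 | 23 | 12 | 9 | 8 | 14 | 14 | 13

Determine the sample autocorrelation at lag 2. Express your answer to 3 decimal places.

-0.298

Mean x̄ = (16 + 10 + 9 + 4 + 23 + 12 + 9 + 8 + 14 + 14 + 13)/11 = 12.0000
Numerator Σ_{t=1}^{9}(x_t−x̄)(x_{t+2}−x̄) = -74.0000
Denominator Σ(x_t−x̄)² = 248.0000
r_2 = -74.0000 / 248.0000 = -0.298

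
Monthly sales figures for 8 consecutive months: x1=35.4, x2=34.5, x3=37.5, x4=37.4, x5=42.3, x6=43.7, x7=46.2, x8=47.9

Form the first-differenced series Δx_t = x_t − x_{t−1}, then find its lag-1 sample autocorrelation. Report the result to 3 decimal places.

First differences Δx: -0.9, 3.0, -0.1, 4.9, 1.4, 2.5, 1.7
Mean of differences = 1.7857
Numerator Σ(Δx_t−Δx̄)(Δx_{t+1}−Δx̄) = -12.9616
Denominator Σ(Δx_t−Δx̄)² = 22.6086
r_1(Δx) = -12.9616 / 22.6086 = -0.573

-0.573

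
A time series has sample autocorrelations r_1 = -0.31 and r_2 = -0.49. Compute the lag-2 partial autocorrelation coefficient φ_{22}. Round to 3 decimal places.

-0.648

φ_{22} = (r_2 − r_1²) / (1 − r_1²)
r_1² = (-0.31)² = 0.0961
Numerator = -0.49 − 0.0961 = -0.5861; denominator = 1 − 0.0961 = 0.9039
φ_{22} = -0.5861 / 0.9039 = -0.648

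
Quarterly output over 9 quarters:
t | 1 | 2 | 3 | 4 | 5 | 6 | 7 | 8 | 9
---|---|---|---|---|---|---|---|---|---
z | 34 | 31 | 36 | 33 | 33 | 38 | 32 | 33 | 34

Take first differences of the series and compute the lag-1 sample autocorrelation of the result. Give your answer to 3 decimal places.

First differences Δz: -3, 5, -3, 0, 5, -6, 1, 1
Mean of differences = 0.0000
Numerator Σ(Δz_t−Δz̄)(Δz_{t+1}−Δz̄) = -65.0000
Denominator Σ(Δz_t−Δz̄)² = 106.0000
r_1(Δz) = -65.0000 / 106.0000 = -0.613

-0.613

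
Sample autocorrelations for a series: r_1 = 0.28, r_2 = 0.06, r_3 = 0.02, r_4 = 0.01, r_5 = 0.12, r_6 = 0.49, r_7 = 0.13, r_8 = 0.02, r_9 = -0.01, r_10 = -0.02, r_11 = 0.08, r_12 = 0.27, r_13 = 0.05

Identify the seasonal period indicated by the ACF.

6

The largest autocorrelation is r_6 = 0.49; the remaining lags stay at or below 0.28. The elevated value at lag 1 (0.28), dropping to 0.06 at lag 2, reflects decaying short-term dependence rather than seasonality.
The dominant spike at lag 6 indicates a seasonal period of 6.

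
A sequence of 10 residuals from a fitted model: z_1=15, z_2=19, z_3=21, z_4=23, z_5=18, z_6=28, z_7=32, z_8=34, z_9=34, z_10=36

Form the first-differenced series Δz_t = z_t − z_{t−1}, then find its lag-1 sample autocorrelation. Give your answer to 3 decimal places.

First differences Δz: 4, 2, 2, -5, 10, 4, 2, 0, 2
Mean of differences = 2.3333
Numerator Σ(Δz_t−Δz̄)(Δz_{t+1}−Δz̄) = -40.4444
Denominator Σ(Δz_t−Δz̄)² = 124.0000
r_1(Δz) = -40.4444 / 124.0000 = -0.326

-0.326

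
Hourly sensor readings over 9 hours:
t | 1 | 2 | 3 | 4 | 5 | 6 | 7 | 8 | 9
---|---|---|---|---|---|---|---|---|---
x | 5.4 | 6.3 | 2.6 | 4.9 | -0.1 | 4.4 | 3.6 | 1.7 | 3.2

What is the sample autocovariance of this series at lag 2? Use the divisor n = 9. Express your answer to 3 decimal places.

0.534

Mean x̄ = (5.4 + 6.3 + 2.6 + 4.9 − 0.1 + 4.4 + 3.6 + 1.7 + 3.2)/9 = 3.5556
Σ_{t=1}^{7}(x_t−x̄)(x_{t+2}−x̄) = 4.8105
γ_2 = 4.8105 / 9 = 0.534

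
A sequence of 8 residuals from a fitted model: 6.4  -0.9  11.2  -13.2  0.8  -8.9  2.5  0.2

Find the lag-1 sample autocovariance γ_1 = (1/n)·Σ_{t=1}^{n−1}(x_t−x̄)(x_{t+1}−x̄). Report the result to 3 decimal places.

Mean x̄ = (6.4 − 0.9 + 11.2 − 13.2 + 0.8 − 8.9 + 2.5 + 0.2)/8 = -0.2375
Σ_{t=1}^{7}(x_t−x̄)(x_{t+1}−x̄) = -205.1852
γ_1 = -205.1852 / 8 = -25.648

-25.648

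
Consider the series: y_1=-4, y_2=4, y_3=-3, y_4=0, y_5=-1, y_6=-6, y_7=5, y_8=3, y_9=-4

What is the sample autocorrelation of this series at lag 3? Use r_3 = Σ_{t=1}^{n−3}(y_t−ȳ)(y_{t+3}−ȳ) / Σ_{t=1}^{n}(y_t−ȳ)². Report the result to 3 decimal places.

0.234

Mean ȳ = (-4 + 4 − 3 + 0 − 1 − 6 + 5 + 3 − 4)/9 = -0.6667
Σ(y_t−ȳ)(y_{t+3}−ȳ) = (-2.2222) + (-1.5556) + (12.4444) + (3.7778) + (-1.2222) + (17.7778) = 29.0000
Denominator Σ(y_t−ȳ)² = 124.0000
r_3 = 29.0000 / 124.0000 = 0.234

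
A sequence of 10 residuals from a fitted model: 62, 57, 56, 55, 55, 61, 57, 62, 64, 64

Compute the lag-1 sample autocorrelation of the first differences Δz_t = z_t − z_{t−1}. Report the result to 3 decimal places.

First differences Δz: -5, -1, -1, 0, 6, -4, 5, 2, 0
Mean of differences = 0.2222
Numerator Σ(Δz_t−Δz̄)(Δz_{t+1}−Δz̄) = -29.6049
Denominator Σ(Δz_t−Δz̄)² = 107.5556
r_1(Δz) = -29.6049 / 107.5556 = -0.275

-0.275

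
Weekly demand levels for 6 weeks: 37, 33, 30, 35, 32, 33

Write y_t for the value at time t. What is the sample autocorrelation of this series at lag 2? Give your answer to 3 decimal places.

Mean ȳ = (37 + 33 + 30 + 35 + 32 + 33)/6 = 33.3333
Deviations from mean: 3.6667, -0.3333, -3.3333, 1.6667, -1.3333, -0.3333
Numerator Σ_{t=1}^{4}(y_t−ȳ)(y_{t+2}−ȳ) = -8.8889
Denominator Σ(y_t−ȳ)² = 29.3333
r_2 = -8.8889 / 29.3333 = -0.303

-0.303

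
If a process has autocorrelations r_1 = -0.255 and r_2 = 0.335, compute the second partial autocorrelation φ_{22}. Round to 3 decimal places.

φ_{22} = (r_2 − r_1²) / (1 − r_1²)
r_1² = (-0.255)² = 0.065025
Numerator = 0.335 − 0.0650 = 0.2700; denominator = 1 − 0.0650 = 0.9350
φ_{22} = 0.2700 / 0.9350 = 0.289

0.289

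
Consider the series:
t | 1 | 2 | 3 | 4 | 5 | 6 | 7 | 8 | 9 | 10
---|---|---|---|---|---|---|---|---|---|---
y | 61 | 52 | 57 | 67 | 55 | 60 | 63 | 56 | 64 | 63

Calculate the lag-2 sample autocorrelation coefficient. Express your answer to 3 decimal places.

Mean ȳ = (61 + 52 + 57 + 67 + 55 + 60 + 63 + 56 + 64 + 63)/10 = 59.8000
Numerator Σ_{t=1}^{8}(y_t−ȳ)(y_{t+2}−ȳ) = -59.4800
Denominator Σ(y_t−ȳ)² = 197.6000
r_2 = -59.4800 / 197.6000 = -0.301

-0.301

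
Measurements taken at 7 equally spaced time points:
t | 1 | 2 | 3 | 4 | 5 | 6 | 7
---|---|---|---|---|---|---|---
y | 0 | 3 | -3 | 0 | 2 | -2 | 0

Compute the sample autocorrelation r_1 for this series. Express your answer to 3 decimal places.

Mean ȳ = (0 + 3 − 3 + 0 + 2 − 2 + 0)/7 = 0.0000
Σ(y_t−ȳ)(y_{t+1}−ȳ) = (0.0000) + (-9.0000) + (0.0000) + (0.0000) + (-4.0000) + (0.0000) = -13.0000
Denominator Σ(y_t−ȳ)² = 26.0000
r_1 = -13.0000 / 26.0000 = -0.500

-0.500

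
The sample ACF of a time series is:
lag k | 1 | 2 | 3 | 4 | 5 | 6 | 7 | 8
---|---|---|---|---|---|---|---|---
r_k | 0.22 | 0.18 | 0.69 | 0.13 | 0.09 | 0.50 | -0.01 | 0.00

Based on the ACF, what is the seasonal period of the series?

3

The largest autocorrelation is r_3 = 0.69, with a weaker echo at lag 6 (0.50); the remaining lags stay at or below 0.22. The elevated value at lag 1 (0.22), dropping to 0.18 at lag 2, reflects decaying short-term dependence rather than seasonality.
The dominant spike at lag 3 indicates a seasonal period of 3.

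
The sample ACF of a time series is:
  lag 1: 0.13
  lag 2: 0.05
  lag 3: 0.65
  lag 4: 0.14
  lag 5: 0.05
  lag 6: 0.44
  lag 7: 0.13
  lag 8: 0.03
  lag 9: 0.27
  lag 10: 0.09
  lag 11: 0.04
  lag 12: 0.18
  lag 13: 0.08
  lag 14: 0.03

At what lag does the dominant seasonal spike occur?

The largest autocorrelation is r_3 = 0.65, with weaker echoes at lags 6 (0.44), 9 (0.27) and 12 (0.18); the remaining lags stay at or below 0.14.
The dominant spike at lag 3 indicates a seasonal period of 3.

3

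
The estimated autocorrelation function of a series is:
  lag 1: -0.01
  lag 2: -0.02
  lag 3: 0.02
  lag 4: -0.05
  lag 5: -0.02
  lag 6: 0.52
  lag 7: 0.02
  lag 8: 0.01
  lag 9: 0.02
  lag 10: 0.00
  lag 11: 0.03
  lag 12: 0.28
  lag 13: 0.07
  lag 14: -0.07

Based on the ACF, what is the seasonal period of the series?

6

The largest autocorrelation is r_6 = 0.52, with a weaker echo at lag 12 (0.28); the remaining lags stay at or below 0.07.
The dominant spike at lag 6 indicates a seasonal period of 6.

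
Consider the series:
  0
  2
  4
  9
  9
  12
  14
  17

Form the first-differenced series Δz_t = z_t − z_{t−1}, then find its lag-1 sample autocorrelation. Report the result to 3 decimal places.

-0.659

First differences Δz: 2, 2, 5, 0, 3, 2, 3
Mean of differences = 2.4286
Numerator Σ(Δz_t−Δz̄)(Δz_{t+1}−Δz̄) = -9.0408
Denominator Σ(Δz_t−Δz̄)² = 13.7143
r_1(Δz) = -9.0408 / 13.7143 = -0.659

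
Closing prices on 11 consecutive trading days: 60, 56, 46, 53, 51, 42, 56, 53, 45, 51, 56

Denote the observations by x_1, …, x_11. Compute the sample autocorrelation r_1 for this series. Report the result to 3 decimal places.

Mean x̄ = (60 + 56 + 46 + 53 + 51 + 42 + 56 + 53 + 45 + 51 + 56)/11 = 51.7273
Numerator Σ_{t=1}^{10}(x_t−x̄)(x_{t+1}−x̄) = -33.1653
Denominator Σ(x_t−x̄)² = 300.1818
r_1 = -33.1653 / 300.1818 = -0.110

-0.110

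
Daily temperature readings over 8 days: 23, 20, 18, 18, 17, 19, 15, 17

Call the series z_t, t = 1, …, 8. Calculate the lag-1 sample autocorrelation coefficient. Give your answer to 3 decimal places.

Mean z̄ = (23 + 20 + 18 + 18 + 17 + 19 + 15 + 17)/8 = 18.3750
Deviations from mean: 4.6250, 1.6250, -0.3750, -0.3750, -1.3750, 0.6250, -3.3750, -1.3750
Σ(z_t−z̄)(z_{t+1}−z̄) = (7.5156) + (-0.6094) + (0.1406) + (0.5156) + (-0.8594) + (-2.1094) + (4.6406) = 9.2344
Denominator Σ(z_t−z̄)² = 39.8750
r_1 = 9.2344 / 39.8750 = 0.232

0.232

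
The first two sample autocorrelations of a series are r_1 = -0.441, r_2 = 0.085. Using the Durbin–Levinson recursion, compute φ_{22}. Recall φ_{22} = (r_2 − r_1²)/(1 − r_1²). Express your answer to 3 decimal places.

φ_{22} = (r_2 − r_1²) / (1 − r_1²)
r_1² = (-0.441)² = 0.194481
Numerator = 0.085 − 0.1945 = -0.1095; denominator = 1 − 0.1945 = 0.8055
φ_{22} = -0.1095 / 0.8055 = -0.136

-0.136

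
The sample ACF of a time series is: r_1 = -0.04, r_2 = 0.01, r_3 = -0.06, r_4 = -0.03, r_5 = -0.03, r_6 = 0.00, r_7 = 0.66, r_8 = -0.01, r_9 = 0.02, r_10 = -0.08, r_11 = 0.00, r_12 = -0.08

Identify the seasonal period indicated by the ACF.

The largest autocorrelation is r_7 = 0.66; the remaining lags stay at or below 0.02.
The dominant spike at lag 7 indicates a seasonal period of 7.

7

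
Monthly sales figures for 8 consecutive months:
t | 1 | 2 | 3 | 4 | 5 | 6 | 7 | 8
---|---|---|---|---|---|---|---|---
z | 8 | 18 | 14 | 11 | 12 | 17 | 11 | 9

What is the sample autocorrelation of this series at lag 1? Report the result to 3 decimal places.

Mean z̄ = (8 + 18 + 14 + 11 + 12 + 17 + 11 + 9)/8 = 12.5000
Deviations from mean: -4.5000, 5.5000, 1.5000, -1.5000, -0.5000, 4.5000, -1.5000, -3.5000
Σ(z_t−z̄)(z_{t+1}−z̄) = (-24.7500) + (8.2500) + (-2.2500) + (0.7500) + (-2.2500) + (-6.7500) + (5.2500) = -21.7500
Denominator Σ(z_t−z̄)² = 90.0000
r_1 = -21.7500 / 90.0000 = -0.242

-0.242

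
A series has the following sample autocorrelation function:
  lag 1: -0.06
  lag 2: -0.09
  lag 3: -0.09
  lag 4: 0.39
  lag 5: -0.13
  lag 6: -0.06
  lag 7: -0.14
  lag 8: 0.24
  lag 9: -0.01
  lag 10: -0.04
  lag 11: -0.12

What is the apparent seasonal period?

4

The largest autocorrelation is r_4 = 0.39, with a weaker echo at lag 8 (0.24); the remaining lags stay at or below -0.01.
The dominant spike at lag 4 indicates a seasonal period of 4.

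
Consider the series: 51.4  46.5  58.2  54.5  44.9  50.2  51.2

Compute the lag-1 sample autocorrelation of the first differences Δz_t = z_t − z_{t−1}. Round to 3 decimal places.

-0.374

First differences Δz: -4.9, 11.7, -3.7, -9.6, 5.3, 1.0
Mean of differences = -0.0333
Numerator Σ(Δz_t−Δz̄)(Δz_{t+1}−Δz̄) = -110.5578
Denominator Σ(Δz_t−Δz̄)² = 295.8333
r_1(Δz) = -110.5578 / 295.8333 = -0.374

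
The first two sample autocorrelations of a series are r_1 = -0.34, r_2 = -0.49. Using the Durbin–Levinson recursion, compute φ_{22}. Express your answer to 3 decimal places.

φ_{22} = (r_2 − r_1²) / (1 − r_1²)
r_1² = (-0.34)² = 0.1156
Numerator = -0.49 − 0.1156 = -0.6056; denominator = 1 − 0.1156 = 0.8844
φ_{22} = -0.6056 / 0.8844 = -0.685

-0.685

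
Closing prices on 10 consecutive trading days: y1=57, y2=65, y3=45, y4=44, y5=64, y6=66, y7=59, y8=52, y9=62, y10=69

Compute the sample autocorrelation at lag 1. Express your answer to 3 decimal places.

0.105

Mean ȳ = (57 + 65 + 45 + 44 + 64 + 66 + 59 + 52 + 62 + 69)/10 = 58.3000
Numerator Σ_{t=1}^{9}(y_t−ȳ)(y_{t+1}−ȳ) = 72.0100
Denominator Σ(y_t−ȳ)² = 688.1000
r_1 = 72.0100 / 688.1000 = 0.105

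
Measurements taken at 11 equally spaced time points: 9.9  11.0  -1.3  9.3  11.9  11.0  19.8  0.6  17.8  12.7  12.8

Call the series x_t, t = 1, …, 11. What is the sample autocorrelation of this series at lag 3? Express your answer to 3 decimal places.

-0.072

Mean x̄ = (9.9 + 11.0 − 1.3 + 9.3 + 11.9 + 11.0 + 19.8 + 0.6 + 17.8 + 12.7 + 12.8)/11 = 10.5000
Numerator Σ_{t=1}^{8}(x_t−x̄)(x_{t+3}−x̄) = -28.1600
Denominator Σ(x_t−x̄)² = 391.4200
r_3 = -28.1600 / 391.4200 = -0.072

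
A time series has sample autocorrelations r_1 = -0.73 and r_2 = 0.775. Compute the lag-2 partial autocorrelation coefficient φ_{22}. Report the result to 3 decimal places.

φ_{22} = (r_2 − r_1²) / (1 − r_1²)
r_1² = (-0.73)² = 0.5329
Numerator = 0.775 − 0.5329 = 0.2421; denominator = 1 − 0.5329 = 0.4671
φ_{22} = 0.2421 / 0.4671 = 0.518

0.518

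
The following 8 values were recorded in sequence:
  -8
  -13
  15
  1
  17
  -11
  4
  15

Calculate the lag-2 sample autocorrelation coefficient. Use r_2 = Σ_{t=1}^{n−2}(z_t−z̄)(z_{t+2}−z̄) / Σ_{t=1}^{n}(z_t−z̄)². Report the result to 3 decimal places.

-0.050

Mean z̄ = (-8 − 13 + 15 + 1 + 17 − 11 + 4 + 15)/8 = 2.5000
Deviations from mean: -10.5000, -15.5000, 12.5000, -1.5000, 14.5000, -13.5000, 1.5000, 12.5000
Σ(z_t−z̄)(z_{t+2}−z̄) = (-131.2500) + (23.2500) + (181.2500) + (20.2500) + (21.7500) + (-168.7500) = -53.5000
Denominator Σ(z_t−z̄)² = 1060.0000
r_2 = -53.5000 / 1060.0000 = -0.050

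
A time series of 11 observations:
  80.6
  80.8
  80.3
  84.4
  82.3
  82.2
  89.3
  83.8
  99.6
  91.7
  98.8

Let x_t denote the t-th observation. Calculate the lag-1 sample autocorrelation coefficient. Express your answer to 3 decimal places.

Mean x̄ = (80.6 + 80.8 + 80.3 + 84.4 + 82.3 + 82.2 + 89.3 + 83.8 + 99.6 + 91.7 + 98.8)/11 = 86.7091
Numerator Σ_{t=1}^{10}(x_t−x̄)(x_{t+1}−x̄) = 186.7936
Denominator Σ(x_t−x̄)² = 510.8691
r_1 = 186.7936 / 510.8691 = 0.366

0.366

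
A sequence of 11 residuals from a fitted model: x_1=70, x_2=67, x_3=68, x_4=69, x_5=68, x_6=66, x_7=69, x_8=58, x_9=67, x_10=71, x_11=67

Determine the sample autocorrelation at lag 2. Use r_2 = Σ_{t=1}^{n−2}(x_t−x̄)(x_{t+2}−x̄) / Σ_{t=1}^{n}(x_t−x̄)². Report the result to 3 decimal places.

-0.190

Mean x̄ = (70 + 67 + 68 + 69 + 68 + 66 + 69 + 58 + 67 + 71 + 67)/11 = 67.2727
Numerator Σ_{t=1}^{9}(x_t−x̄)(x_{t+2}−x̄) = -22.0579
Denominator Σ(x_t−x̄)² = 116.1818
r_2 = -22.0579 / 116.1818 = -0.190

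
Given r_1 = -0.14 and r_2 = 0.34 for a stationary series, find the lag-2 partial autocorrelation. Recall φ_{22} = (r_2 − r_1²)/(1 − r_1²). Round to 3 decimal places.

φ_{22} = (r_2 − r_1²) / (1 − r_1²)
r_1² = (-0.14)² = 0.0196
Numerator = 0.34 − 0.0196 = 0.3204; denominator = 1 − 0.0196 = 0.9804
φ_{22} = 0.3204 / 0.9804 = 0.327

0.327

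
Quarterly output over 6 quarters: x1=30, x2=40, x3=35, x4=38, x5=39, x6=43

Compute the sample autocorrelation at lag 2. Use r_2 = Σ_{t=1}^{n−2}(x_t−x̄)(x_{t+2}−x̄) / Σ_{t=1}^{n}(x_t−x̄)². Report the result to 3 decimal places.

0.187

Mean x̄ = (30 + 40 + 35 + 38 + 39 + 43)/6 = 37.5000
Σ(x_t−x̄)(x_{t+2}−x̄) = (18.7500) + (1.2500) + (-3.7500) + (2.7500) = 19.0000
Denominator Σ(x_t−x̄)² = 101.5000
r_2 = 19.0000 / 101.5000 = 0.187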